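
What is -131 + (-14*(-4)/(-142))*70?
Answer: -11261/71 ≈ -158.61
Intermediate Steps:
-131 + (-14*(-4)/(-142))*70 = -131 + (56*(-1/142))*70 = -131 - 28/71*70 = -131 - 1960/71 = -11261/71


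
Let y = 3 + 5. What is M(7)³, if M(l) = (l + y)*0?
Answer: 0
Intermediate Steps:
y = 8
M(l) = 0 (M(l) = (l + 8)*0 = (8 + l)*0 = 0)
M(7)³ = 0³ = 0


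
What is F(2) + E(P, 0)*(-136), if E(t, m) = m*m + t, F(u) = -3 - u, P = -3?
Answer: 403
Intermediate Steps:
E(t, m) = t + m² (E(t, m) = m² + t = t + m²)
F(2) + E(P, 0)*(-136) = (-3 - 1*2) + (-3 + 0²)*(-136) = (-3 - 2) + (-3 + 0)*(-136) = -5 - 3*(-136) = -5 + 408 = 403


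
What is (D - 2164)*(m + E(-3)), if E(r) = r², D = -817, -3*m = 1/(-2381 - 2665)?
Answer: -406140383/15138 ≈ -26829.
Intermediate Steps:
m = 1/15138 (m = -1/(3*(-2381 - 2665)) = -⅓/(-5046) = -⅓*(-1/5046) = 1/15138 ≈ 6.6059e-5)
(D - 2164)*(m + E(-3)) = (-817 - 2164)*(1/15138 + (-3)²) = -2981*(1/15138 + 9) = -2981*136243/15138 = -406140383/15138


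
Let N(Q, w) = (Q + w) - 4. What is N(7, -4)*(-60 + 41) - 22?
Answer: -3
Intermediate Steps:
N(Q, w) = -4 + Q + w
N(7, -4)*(-60 + 41) - 22 = (-4 + 7 - 4)*(-60 + 41) - 22 = -1*(-19) - 22 = 19 - 22 = -3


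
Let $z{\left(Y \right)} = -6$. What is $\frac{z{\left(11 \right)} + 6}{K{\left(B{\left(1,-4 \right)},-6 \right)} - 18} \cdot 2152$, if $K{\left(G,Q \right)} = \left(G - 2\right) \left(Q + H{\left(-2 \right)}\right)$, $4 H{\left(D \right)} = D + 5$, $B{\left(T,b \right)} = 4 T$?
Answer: $0$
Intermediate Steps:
$H{\left(D \right)} = \frac{5}{4} + \frac{D}{4}$ ($H{\left(D \right)} = \frac{D + 5}{4} = \frac{5 + D}{4} = \frac{5}{4} + \frac{D}{4}$)
$K{\left(G,Q \right)} = \left(-2 + G\right) \left(\frac{3}{4} + Q\right)$ ($K{\left(G,Q \right)} = \left(G - 2\right) \left(Q + \left(\frac{5}{4} + \frac{1}{4} \left(-2\right)\right)\right) = \left(-2 + G\right) \left(Q + \left(\frac{5}{4} - \frac{1}{2}\right)\right) = \left(-2 + G\right) \left(Q + \frac{3}{4}\right) = \left(-2 + G\right) \left(\frac{3}{4} + Q\right)$)
$\frac{z{\left(11 \right)} + 6}{K{\left(B{\left(1,-4 \right)},-6 \right)} - 18} \cdot 2152 = \frac{-6 + 6}{\left(- \frac{3}{2} - -12 + \frac{3 \cdot 4 \cdot 1}{4} + 4 \cdot 1 \left(-6\right)\right) - 18} \cdot 2152 = \frac{0}{\left(- \frac{3}{2} + 12 + \frac{3}{4} \cdot 4 + 4 \left(-6\right)\right) - 18} \cdot 2152 = \frac{0}{\left(- \frac{3}{2} + 12 + 3 - 24\right) - 18} \cdot 2152 = \frac{0}{- \frac{21}{2} - 18} \cdot 2152 = \frac{0}{- \frac{57}{2}} \cdot 2152 = 0 \left(- \frac{2}{57}\right) 2152 = 0 \cdot 2152 = 0$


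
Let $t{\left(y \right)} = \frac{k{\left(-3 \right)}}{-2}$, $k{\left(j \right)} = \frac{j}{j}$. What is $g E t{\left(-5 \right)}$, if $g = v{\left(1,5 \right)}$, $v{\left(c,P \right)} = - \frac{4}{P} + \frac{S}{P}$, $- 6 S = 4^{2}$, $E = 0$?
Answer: $0$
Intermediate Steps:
$k{\left(j \right)} = 1$
$S = - \frac{8}{3}$ ($S = - \frac{4^{2}}{6} = \left(- \frac{1}{6}\right) 16 = - \frac{8}{3} \approx -2.6667$)
$v{\left(c,P \right)} = - \frac{20}{3 P}$ ($v{\left(c,P \right)} = - \frac{4}{P} - \frac{8}{3 P} = - \frac{20}{3 P}$)
$g = - \frac{4}{3}$ ($g = - \frac{20}{3 \cdot 5} = \left(- \frac{20}{3}\right) \frac{1}{5} = - \frac{4}{3} \approx -1.3333$)
$t{\left(y \right)} = - \frac{1}{2}$ ($t{\left(y \right)} = 1 \frac{1}{-2} = 1 \left(- \frac{1}{2}\right) = - \frac{1}{2}$)
$g E t{\left(-5 \right)} = \left(- \frac{4}{3}\right) 0 \left(- \frac{1}{2}\right) = 0 \left(- \frac{1}{2}\right) = 0$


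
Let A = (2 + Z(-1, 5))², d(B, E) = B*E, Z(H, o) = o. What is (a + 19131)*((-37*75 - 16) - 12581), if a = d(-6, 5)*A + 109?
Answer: -273160440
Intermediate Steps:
A = 49 (A = (2 + 5)² = 7² = 49)
a = -1361 (a = -6*5*49 + 109 = -30*49 + 109 = -1470 + 109 = -1361)
(a + 19131)*((-37*75 - 16) - 12581) = (-1361 + 19131)*((-37*75 - 16) - 12581) = 17770*((-2775 - 16) - 12581) = 17770*(-2791 - 12581) = 17770*(-15372) = -273160440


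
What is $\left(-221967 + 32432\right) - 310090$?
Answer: $-499625$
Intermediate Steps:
$\left(-221967 + 32432\right) - 310090 = -189535 - 310090 = -499625$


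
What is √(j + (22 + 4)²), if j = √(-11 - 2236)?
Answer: √(676 + I*√2247) ≈ 26.016 + 0.91103*I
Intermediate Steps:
j = I*√2247 (j = √(-2247) = I*√2247 ≈ 47.403*I)
√(j + (22 + 4)²) = √(I*√2247 + (22 + 4)²) = √(I*√2247 + 26²) = √(I*√2247 + 676) = √(676 + I*√2247)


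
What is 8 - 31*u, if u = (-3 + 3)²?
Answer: 8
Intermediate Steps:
u = 0 (u = 0² = 0)
8 - 31*u = 8 - 31*0 = 8 + 0 = 8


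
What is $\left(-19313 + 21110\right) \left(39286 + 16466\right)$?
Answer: $100186344$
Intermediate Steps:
$\left(-19313 + 21110\right) \left(39286 + 16466\right) = 1797 \cdot 55752 = 100186344$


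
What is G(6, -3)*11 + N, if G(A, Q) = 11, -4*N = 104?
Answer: 95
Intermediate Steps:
N = -26 (N = -¼*104 = -26)
G(6, -3)*11 + N = 11*11 - 26 = 121 - 26 = 95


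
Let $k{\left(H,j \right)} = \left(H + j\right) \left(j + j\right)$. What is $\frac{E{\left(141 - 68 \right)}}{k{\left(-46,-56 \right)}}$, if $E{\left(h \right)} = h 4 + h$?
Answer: $\frac{365}{11424} \approx 0.03195$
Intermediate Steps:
$k{\left(H,j \right)} = 2 j \left(H + j\right)$ ($k{\left(H,j \right)} = \left(H + j\right) 2 j = 2 j \left(H + j\right)$)
$E{\left(h \right)} = 5 h$ ($E{\left(h \right)} = 4 h + h = 5 h$)
$\frac{E{\left(141 - 68 \right)}}{k{\left(-46,-56 \right)}} = \frac{5 \left(141 - 68\right)}{2 \left(-56\right) \left(-46 - 56\right)} = \frac{5 \cdot 73}{2 \left(-56\right) \left(-102\right)} = \frac{365}{11424}$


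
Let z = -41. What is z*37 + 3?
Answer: -1514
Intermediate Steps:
z*37 + 3 = -41*37 + 3 = -1517 + 3 = -1514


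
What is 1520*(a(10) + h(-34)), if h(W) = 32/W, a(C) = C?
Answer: 234080/17 ≈ 13769.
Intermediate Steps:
1520*(a(10) + h(-34)) = 1520*(10 + 32/(-34)) = 1520*(10 + 32*(-1/34)) = 1520*(10 - 16/17) = 1520*(154/17) = 234080/17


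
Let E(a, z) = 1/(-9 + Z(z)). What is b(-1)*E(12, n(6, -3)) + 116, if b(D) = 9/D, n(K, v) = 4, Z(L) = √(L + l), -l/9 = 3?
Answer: 12145/104 + 9*I*√23/104 ≈ 116.78 + 0.41502*I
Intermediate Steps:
l = -27 (l = -9*3 = -27)
Z(L) = √(-27 + L) (Z(L) = √(L - 27) = √(-27 + L))
E(a, z) = 1/(-9 + √(-27 + z))
b(-1)*E(12, n(6, -3)) + 116 = (9/(-1))/(-9 + √(-27 + 4)) + 116 = (9*(-1))/(-9 + √(-23)) + 116 = -9/(-9 + I*√23) + 116 = 116 - 9/(-9 + I*√23)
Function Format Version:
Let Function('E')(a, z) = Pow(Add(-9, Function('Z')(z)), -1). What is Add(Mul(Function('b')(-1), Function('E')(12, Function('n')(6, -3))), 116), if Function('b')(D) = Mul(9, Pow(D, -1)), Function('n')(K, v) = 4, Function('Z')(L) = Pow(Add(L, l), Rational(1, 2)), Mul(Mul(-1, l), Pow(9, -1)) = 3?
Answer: Add(Rational(12145, 104), Mul(Rational(9, 104), I, Pow(23, Rational(1, 2)))) ≈ Add(116.78, Mul(0.41502, I))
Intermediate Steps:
l = -27 (l = Mul(-9, 3) = -27)
Function('Z')(L) = Pow(Add(-27, L), Rational(1, 2)) (Function('Z')(L) = Pow(Add(L, -27), Rational(1, 2)) = Pow(Add(-27, L), Rational(1, 2)))
Function('E')(a, z) = Pow(Add(-9, Pow(Add(-27, z), Rational(1, 2))), -1)
Add(Mul(Function('b')(-1), Function('E')(12, Function('n')(6, -3))), 116) = Add(Mul(Mul(9, Pow(-1, -1)), Pow(Add(-9, Pow(Add(-27, 4), Rational(1, 2))), -1)), 116) = Add(Mul(Mul(9, -1), Pow(Add(-9, Pow(-23, Rational(1, 2))), -1)), 116) = Add(Mul(-9, Pow(Add(-9, Mul(I, Pow(23, Rational(1, 2)))), -1)), 116) = Add(116, Mul(-9, Pow(Add(-9, Mul(I, Pow(23, Rational(1, 2)))), -1)))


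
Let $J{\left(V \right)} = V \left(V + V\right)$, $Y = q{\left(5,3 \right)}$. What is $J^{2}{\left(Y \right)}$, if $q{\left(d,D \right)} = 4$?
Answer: $1024$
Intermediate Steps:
$Y = 4$
$J{\left(V \right)} = 2 V^{2}$ ($J{\left(V \right)} = V 2 V = 2 V^{2}$)
$J^{2}{\left(Y \right)} = \left(2 \cdot 4^{2}\right)^{2} = \left(2 \cdot 16\right)^{2} = 32^{2} = 1024$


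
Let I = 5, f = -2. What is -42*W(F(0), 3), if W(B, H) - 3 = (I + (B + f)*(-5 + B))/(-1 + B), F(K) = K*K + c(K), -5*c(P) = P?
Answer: 504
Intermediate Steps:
c(P) = -P/5
F(K) = K² - K/5 (F(K) = K*K - K/5 = K² - K/5)
W(B, H) = 3 + (5 + (-5 + B)*(-2 + B))/(-1 + B) (W(B, H) = 3 + (5 + (B - 2)*(-5 + B))/(-1 + B) = 3 + (5 + (-2 + B)*(-5 + B))/(-1 + B) = 3 + (5 + (-5 + B)*(-2 + B))/(-1 + B))
-42*W(F(0), 3) = -42*(12 + (0*(-⅕ + 0))² - 0*(-⅕ + 0))/(-1 + 0*(-⅕ + 0)) = -42*(12 + (0*(-⅕))² - 0*(-1)/5)/(-1 + 0*(-⅕)) = -42*(12 + 0² - 4*0)/(-1 + 0) = -42*(12 + 0 + 0)/(-1) = -(-42)*12 = -42*(-12) = 504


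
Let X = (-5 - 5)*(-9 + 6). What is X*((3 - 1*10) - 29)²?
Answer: 38880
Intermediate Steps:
X = 30 (X = -10*(-3) = 30)
X*((3 - 1*10) - 29)² = 30*((3 - 1*10) - 29)² = 30*((3 - 10) - 29)² = 30*(-7 - 29)² = 30*(-36)² = 30*1296 = 38880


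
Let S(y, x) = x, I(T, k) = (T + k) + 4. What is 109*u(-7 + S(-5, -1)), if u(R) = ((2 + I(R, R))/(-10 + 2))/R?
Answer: -545/32 ≈ -17.031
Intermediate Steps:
I(T, k) = 4 + T + k
u(R) = (-¾ - R/4)/R (u(R) = ((2 + (4 + R + R))/(-10 + 2))/R = ((2 + (4 + 2*R))/(-8))/R = ((6 + 2*R)*(-⅛))/R = (-¾ - R/4)/R)
109*u(-7 + S(-5, -1)) = 109*((-3 - (-7 - 1))/(4*(-7 - 1))) = 109*((¼)*(-3 - 1*(-8))/(-8)) = 109*((¼)*(-⅛)*(-3 + 8)) = 109*((¼)*(-⅛)*5) = 109*(-5/32) = -545/32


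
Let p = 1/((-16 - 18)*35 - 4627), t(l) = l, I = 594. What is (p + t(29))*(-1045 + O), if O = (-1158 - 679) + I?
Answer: -385967296/5817 ≈ -66352.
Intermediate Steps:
O = -1243 (O = (-1158 - 679) + 594 = -1837 + 594 = -1243)
p = -1/5817 (p = 1/(-34*35 - 4627) = 1/(-1190 - 4627) = 1/(-5817) = -1/5817 ≈ -0.00017191)
(p + t(29))*(-1045 + O) = (-1/5817 + 29)*(-1045 - 1243) = (168692/5817)*(-2288) = -385967296/5817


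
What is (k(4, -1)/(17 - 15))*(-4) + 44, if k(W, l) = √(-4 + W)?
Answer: 44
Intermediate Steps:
(k(4, -1)/(17 - 15))*(-4) + 44 = (√(-4 + 4)/(17 - 15))*(-4) + 44 = (√0/2)*(-4) + 44 = (0*(½))*(-4) + 44 = 0*(-4) + 44 = 0 + 44 = 44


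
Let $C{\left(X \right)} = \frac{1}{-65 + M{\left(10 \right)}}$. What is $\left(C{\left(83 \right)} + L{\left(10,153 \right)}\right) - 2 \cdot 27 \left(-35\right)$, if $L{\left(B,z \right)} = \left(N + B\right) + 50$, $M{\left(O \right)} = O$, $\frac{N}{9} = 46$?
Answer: $\frac{130019}{55} \approx 2364.0$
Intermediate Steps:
$N = 414$ ($N = 9 \cdot 46 = 414$)
$L{\left(B,z \right)} = 464 + B$ ($L{\left(B,z \right)} = \left(414 + B\right) + 50 = 464 + B$)
$C{\left(X \right)} = - \frac{1}{55}$ ($C{\left(X \right)} = \frac{1}{-65 + 10} = \frac{1}{-55} = - \frac{1}{55}$)
$\left(C{\left(83 \right)} + L{\left(10,153 \right)}\right) - 2 \cdot 27 \left(-35\right) = \left(- \frac{1}{55} + \left(464 + 10\right)\right) - 2 \cdot 27 \left(-35\right) = \left(- \frac{1}{55} + 474\right) - 54 \left(-35\right) = \frac{26069}{55} - -1890 = \frac{26069}{55} + 1890 = \frac{130019}{55}$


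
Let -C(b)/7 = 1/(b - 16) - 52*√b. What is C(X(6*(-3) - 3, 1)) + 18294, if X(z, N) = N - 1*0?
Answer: 279877/15 ≈ 18658.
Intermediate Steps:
X(z, N) = N (X(z, N) = N + 0 = N)
C(b) = -7/(-16 + b) + 364*√b (C(b) = -7*(1/(b - 16) - 52*√b) = -7*(1/(-16 + b) - 52*√b) = -7/(-16 + b) + 364*√b)
C(X(6*(-3) - 3, 1)) + 18294 = 7*(-1 - 832*√1 + 52*1^(3/2))/(-16 + 1) + 18294 = 7*(-1 - 832*1 + 52*1)/(-15) + 18294 = 7*(-1/15)*(-1 - 832 + 52) + 18294 = 7*(-1/15)*(-781) + 18294 = 5467/15 + 18294 = 279877/15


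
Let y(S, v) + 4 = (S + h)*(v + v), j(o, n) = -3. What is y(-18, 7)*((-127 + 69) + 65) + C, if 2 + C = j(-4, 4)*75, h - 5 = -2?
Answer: -1725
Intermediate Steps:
h = 3 (h = 5 - 2 = 3)
y(S, v) = -4 + 2*v*(3 + S) (y(S, v) = -4 + (S + 3)*(v + v) = -4 + (3 + S)*(2*v) = -4 + 2*v*(3 + S))
C = -227 (C = -2 - 3*75 = -2 - 225 = -227)
y(-18, 7)*((-127 + 69) + 65) + C = (-4 + 6*7 + 2*(-18)*7)*((-127 + 69) + 65) - 227 = (-4 + 42 - 252)*(-58 + 65) - 227 = -214*7 - 227 = -1498 - 227 = -1725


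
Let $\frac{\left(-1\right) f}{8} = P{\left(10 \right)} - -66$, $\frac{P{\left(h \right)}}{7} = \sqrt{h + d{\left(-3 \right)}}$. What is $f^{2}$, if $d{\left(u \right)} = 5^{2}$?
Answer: $388544 + 59136 \sqrt{35} \approx 7.384 \cdot 10^{5}$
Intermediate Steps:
$d{\left(u \right)} = 25$
$P{\left(h \right)} = 7 \sqrt{25 + h}$ ($P{\left(h \right)} = 7 \sqrt{h + 25} = 7 \sqrt{25 + h}$)
$f = -528 - 56 \sqrt{35}$ ($f = - 8 \left(7 \sqrt{25 + 10} - -66\right) = - 8 \left(7 \sqrt{35} + 66\right) = - 8 \left(66 + 7 \sqrt{35}\right) = -528 - 56 \sqrt{35} \approx -859.3$)
$f^{2} = \left(-528 - 56 \sqrt{35}\right)^{2}$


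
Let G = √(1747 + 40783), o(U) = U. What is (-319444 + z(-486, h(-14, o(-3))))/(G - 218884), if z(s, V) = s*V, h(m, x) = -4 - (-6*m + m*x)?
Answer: 28046044688/23955081463 + 128132*√42530/23955081463 ≈ 1.1719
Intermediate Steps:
h(m, x) = -4 + 6*m - m*x (h(m, x) = -4 + (6*m - m*x) = -4 + 6*m - m*x)
z(s, V) = V*s
G = √42530 ≈ 206.23
(-319444 + z(-486, h(-14, o(-3))))/(G - 218884) = (-319444 + (-4 + 6*(-14) - 1*(-14)*(-3))*(-486))/(√42530 - 218884) = (-319444 + (-4 - 84 - 42)*(-486))/(-218884 + √42530) = (-319444 - 130*(-486))/(-218884 + √42530) = (-319444 + 63180)/(-218884 + √42530) = -256264/(-218884 + √42530)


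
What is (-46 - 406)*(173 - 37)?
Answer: -61472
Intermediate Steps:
(-46 - 406)*(173 - 37) = -452*136 = -61472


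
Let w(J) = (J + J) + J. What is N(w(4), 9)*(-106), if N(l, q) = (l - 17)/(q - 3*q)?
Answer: -265/9 ≈ -29.444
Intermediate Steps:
w(J) = 3*J (w(J) = 2*J + J = 3*J)
N(l, q) = -(-17 + l)/(2*q) (N(l, q) = (-17 + l)/((-2*q)) = (-17 + l)*(-1/(2*q)) = -(-17 + l)/(2*q))
N(w(4), 9)*(-106) = ((½)*(17 - 3*4)/9)*(-106) = ((½)*(⅑)*(17 - 1*12))*(-106) = ((½)*(⅑)*(17 - 12))*(-106) = ((½)*(⅑)*5)*(-106) = (5/18)*(-106) = -265/9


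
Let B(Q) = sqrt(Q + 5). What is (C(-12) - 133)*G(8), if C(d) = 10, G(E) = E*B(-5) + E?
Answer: -984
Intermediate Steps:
B(Q) = sqrt(5 + Q)
G(E) = E (G(E) = E*sqrt(5 - 5) + E = E*sqrt(0) + E = E*0 + E = 0 + E = E)
(C(-12) - 133)*G(8) = (10 - 133)*8 = -123*8 = -984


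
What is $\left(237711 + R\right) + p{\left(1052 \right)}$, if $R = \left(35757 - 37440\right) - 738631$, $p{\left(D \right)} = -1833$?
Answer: $-504436$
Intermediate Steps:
$R = -740314$ ($R = -1683 - 738631 = -740314$)
$\left(237711 + R\right) + p{\left(1052 \right)} = \left(237711 - 740314\right) - 1833 = -502603 - 1833 = -504436$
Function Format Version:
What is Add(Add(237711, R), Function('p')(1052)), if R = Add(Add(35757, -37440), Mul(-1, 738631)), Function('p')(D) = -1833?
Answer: -504436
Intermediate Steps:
R = -740314 (R = Add(-1683, -738631) = -740314)
Add(Add(237711, R), Function('p')(1052)) = Add(Add(237711, -740314), -1833) = Add(-502603, -1833) = -504436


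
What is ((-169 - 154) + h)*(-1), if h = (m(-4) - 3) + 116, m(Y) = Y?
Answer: 214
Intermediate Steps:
h = 109 (h = (-4 - 3) + 116 = -7 + 116 = 109)
((-169 - 154) + h)*(-1) = ((-169 - 154) + 109)*(-1) = (-323 + 109)*(-1) = -214*(-1) = 214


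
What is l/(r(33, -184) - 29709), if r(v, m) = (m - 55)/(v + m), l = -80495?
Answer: 2430949/897164 ≈ 2.7096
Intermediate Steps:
r(v, m) = (-55 + m)/(m + v)
l/(r(33, -184) - 29709) = -80495/((-55 - 184)/(-184 + 33) - 29709) = -80495/(-239/(-151) - 29709) = -80495/(-1/151*(-239) - 29709) = -80495/(239/151 - 29709) = -80495/(-4485820/151) = -80495*(-151/4485820) = 2430949/897164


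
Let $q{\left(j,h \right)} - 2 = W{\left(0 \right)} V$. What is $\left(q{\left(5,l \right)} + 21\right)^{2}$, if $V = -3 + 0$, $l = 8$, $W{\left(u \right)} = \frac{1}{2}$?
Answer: $\frac{1849}{4} \approx 462.25$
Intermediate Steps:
$W{\left(u \right)} = \frac{1}{2}$
$V = -3$
$q{\left(j,h \right)} = \frac{1}{2}$ ($q{\left(j,h \right)} = 2 + \frac{1}{2} \left(-3\right) = 2 - \frac{3}{2} = \frac{1}{2}$)
$\left(q{\left(5,l \right)} + 21\right)^{2} = \left(\frac{1}{2} + 21\right)^{2} = \left(\frac{43}{2}\right)^{2} = \frac{1849}{4}$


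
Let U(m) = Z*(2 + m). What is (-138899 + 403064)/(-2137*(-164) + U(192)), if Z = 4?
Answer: 264165/351244 ≈ 0.75208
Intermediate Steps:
U(m) = 8 + 4*m (U(m) = 4*(2 + m) = 8 + 4*m)
(-138899 + 403064)/(-2137*(-164) + U(192)) = (-138899 + 403064)/(-2137*(-164) + (8 + 4*192)) = 264165/(350468 + (8 + 768)) = 264165/(350468 + 776) = 264165/351244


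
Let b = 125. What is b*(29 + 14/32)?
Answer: 58875/16 ≈ 3679.7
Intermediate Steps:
b*(29 + 14/32) = 125*(29 + 14/32) = 125*(29 + 14*(1/32)) = 125*(29 + 7/16) = 125*(471/16) = 58875/16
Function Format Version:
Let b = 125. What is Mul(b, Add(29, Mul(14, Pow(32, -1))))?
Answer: Rational(58875, 16) ≈ 3679.7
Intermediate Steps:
Mul(b, Add(29, Mul(14, Pow(32, -1)))) = Mul(125, Add(29, Mul(14, Pow(32, -1)))) = Mul(125, Add(29, Mul(14, Rational(1, 32)))) = Mul(125, Add(29, Rational(7, 16))) = Mul(125, Rational(471, 16)) = Rational(58875, 16)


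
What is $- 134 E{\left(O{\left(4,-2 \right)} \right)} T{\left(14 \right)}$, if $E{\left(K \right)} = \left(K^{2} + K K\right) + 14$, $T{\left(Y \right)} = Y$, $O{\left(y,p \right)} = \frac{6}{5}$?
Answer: $- \frac{791672}{25} \approx -31667.0$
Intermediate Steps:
$O{\left(y,p \right)} = \frac{6}{5}$ ($O{\left(y,p \right)} = 6 \cdot \frac{1}{5} = \frac{6}{5}$)
$E{\left(K \right)} = 14 + 2 K^{2}$ ($E{\left(K \right)} = \left(K^{2} + K^{2}\right) + 14 = 2 K^{2} + 14 = 14 + 2 K^{2}$)
$- 134 E{\left(O{\left(4,-2 \right)} \right)} T{\left(14 \right)} = - 134 \left(14 + 2 \left(\frac{6}{5}\right)^{2}\right) 14 = - 134 \left(14 + 2 \cdot \frac{36}{25}\right) 14 = - 134 \left(14 + \frac{72}{25}\right) 14 = \left(-134\right) \frac{422}{25} \cdot 14 = \left(- \frac{56548}{25}\right) 14 = - \frac{791672}{25}$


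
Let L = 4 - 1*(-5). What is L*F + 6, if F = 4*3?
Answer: 114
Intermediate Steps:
L = 9 (L = 4 + 5 = 9)
F = 12
L*F + 6 = 9*12 + 6 = 108 + 6 = 114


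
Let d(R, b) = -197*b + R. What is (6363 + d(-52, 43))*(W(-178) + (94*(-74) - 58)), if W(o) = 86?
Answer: 14964480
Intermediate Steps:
d(R, b) = R - 197*b
(6363 + d(-52, 43))*(W(-178) + (94*(-74) - 58)) = (6363 + (-52 - 197*43))*(86 + (94*(-74) - 58)) = (6363 + (-52 - 8471))*(86 + (-6956 - 58)) = (6363 - 8523)*(86 - 7014) = -2160*(-6928) = 14964480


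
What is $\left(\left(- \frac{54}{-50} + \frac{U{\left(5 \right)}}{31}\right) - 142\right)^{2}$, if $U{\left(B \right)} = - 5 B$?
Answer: $\frac{12064386244}{600625} \approx 20086.0$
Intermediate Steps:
$\left(\left(- \frac{54}{-50} + \frac{U{\left(5 \right)}}{31}\right) - 142\right)^{2} = \left(\left(- \frac{54}{-50} + \frac{\left(-5\right) 5}{31}\right) - 142\right)^{2} = \left(\left(\left(-54\right) \left(- \frac{1}{50}\right) - \frac{25}{31}\right) - 142\right)^{2} = \left(\left(\frac{27}{25} - \frac{25}{31}\right) - 142\right)^{2} = \left(\frac{212}{775} - 142\right)^{2} = \left(- \frac{109838}{775}\right)^{2} = \frac{12064386244}{600625}$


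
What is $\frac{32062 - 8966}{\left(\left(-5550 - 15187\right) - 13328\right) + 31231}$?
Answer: $- \frac{11548}{1417} \approx -8.1496$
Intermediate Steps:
$\frac{32062 - 8966}{\left(\left(-5550 - 15187\right) - 13328\right) + 31231} = \frac{23096}{\left(-20737 - 13328\right) + 31231} = \frac{23096}{-34065 + 31231} = \frac{23096}{-2834} = 23096 \left(- \frac{1}{2834}\right) = - \frac{11548}{1417}$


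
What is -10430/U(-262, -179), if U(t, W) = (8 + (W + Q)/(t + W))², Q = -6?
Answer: -2028436830/13786369 ≈ -147.13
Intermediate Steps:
U(t, W) = (8 + (-6 + W)/(W + t))² (U(t, W) = (8 + (W - 6)/(t + W))² = (8 + (-6 + W)/(W + t))²)
-10430/U(-262, -179) = -10430*(-179 - 262)²/(-6 + 8*(-262) + 9*(-179))² = -10430*194481/(-6 - 2096 - 1611)² = -10430/((1/194481)*(-3713)²) = -10430/((1/194481)*13786369) = -10430/13786369/194481 = -10430*194481/13786369 = -2028436830/13786369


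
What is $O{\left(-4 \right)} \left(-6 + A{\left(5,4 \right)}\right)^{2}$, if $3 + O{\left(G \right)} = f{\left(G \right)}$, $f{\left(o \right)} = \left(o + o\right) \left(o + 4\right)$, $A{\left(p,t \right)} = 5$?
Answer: $-3$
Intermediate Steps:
$f{\left(o \right)} = 2 o \left(4 + o\right)$
$O{\left(G \right)} = -3 + 2 G \left(4 + G\right)$
$O{\left(-4 \right)} \left(-6 + A{\left(5,4 \right)}\right)^{2} = \left(-3 + 2 \left(-4\right) \left(4 - 4\right)\right) \left(-6 + 5\right)^{2} = \left(-3 + 2 \left(-4\right) 0\right) \left(-1\right)^{2} = \left(-3 + 0\right) 1 = \left(-3\right) 1 = -3$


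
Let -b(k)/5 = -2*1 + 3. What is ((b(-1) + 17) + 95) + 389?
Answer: 496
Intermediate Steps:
b(k) = -5 (b(k) = -5*(-2*1 + 3) = -5*(-2 + 3) = -5*1 = -5)
((b(-1) + 17) + 95) + 389 = ((-5 + 17) + 95) + 389 = (12 + 95) + 389 = 107 + 389 = 496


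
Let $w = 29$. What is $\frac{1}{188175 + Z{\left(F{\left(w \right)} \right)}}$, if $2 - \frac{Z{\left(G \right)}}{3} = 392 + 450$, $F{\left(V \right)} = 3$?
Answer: $\frac{1}{185655} \approx 5.3863 \cdot 10^{-6}$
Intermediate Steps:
$Z{\left(G \right)} = -2520$ ($Z{\left(G \right)} = 6 - 3 \left(392 + 450\right) = 6 - 2526 = -2520$)
$\frac{1}{188175 + Z{\left(F{\left(w \right)} \right)}} = \frac{1}{188175 - 2520} = \frac{1}{185655}$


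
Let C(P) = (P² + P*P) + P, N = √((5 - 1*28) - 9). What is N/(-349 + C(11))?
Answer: -I*√2/24 ≈ -0.058926*I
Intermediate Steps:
N = 4*I*√2 (N = √((5 - 28) - 9) = √(-23 - 9) = √(-32) = 4*I*√2 ≈ 5.6569*I)
C(P) = P + 2*P² (C(P) = (P² + P²) + P = 2*P² + P = P + 2*P²)
N/(-349 + C(11)) = (4*I*√2)/(-349 + 11*(1 + 2*11)) = (4*I*√2)/(-349 + 11*(1 + 22)) = (4*I*√2)/(-349 + 11*23) = (4*I*√2)/(-349 + 253) = (4*I*√2)/(-96) = (4*I*√2)*(-1/96) = -I*√2/24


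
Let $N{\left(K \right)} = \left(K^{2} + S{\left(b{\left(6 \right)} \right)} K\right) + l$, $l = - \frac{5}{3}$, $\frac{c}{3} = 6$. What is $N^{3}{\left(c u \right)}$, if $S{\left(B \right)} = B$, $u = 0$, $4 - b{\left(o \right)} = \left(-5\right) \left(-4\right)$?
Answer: $- \frac{125}{27} \approx -4.6296$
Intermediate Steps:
$b{\left(o \right)} = -16$ ($b{\left(o \right)} = 4 - \left(-5\right) \left(-4\right) = 4 - 20 = -16$)
$c = 18$ ($c = 3 \cdot 6 = 18$)
$l = - \frac{5}{3}$ ($l = \left(-5\right) \frac{1}{3} = - \frac{5}{3} \approx -1.6667$)
$N{\left(K \right)} = - \frac{5}{3} + K^{2} - 16 K$ ($N{\left(K \right)} = \left(K^{2} - 16 K\right) - \frac{5}{3} = - \frac{5}{3} + K^{2} - 16 K$)
$N^{3}{\left(c u \right)} = \left(- \frac{5}{3} + \left(18 \cdot 0\right)^{2} - 16 \cdot 18 \cdot 0\right)^{3} = \left(- \frac{5}{3} + 0^{2} - 0\right)^{3} = \left(- \frac{5}{3} + 0 + 0\right)^{3} = \left(- \frac{5}{3}\right)^{3} = - \frac{125}{27}$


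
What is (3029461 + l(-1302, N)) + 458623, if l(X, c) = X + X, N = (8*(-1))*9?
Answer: 3485480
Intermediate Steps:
N = -72 (N = -8*9 = -72)
l(X, c) = 2*X
(3029461 + l(-1302, N)) + 458623 = (3029461 + 2*(-1302)) + 458623 = (3029461 - 2604) + 458623 = 3026857 + 458623 = 3485480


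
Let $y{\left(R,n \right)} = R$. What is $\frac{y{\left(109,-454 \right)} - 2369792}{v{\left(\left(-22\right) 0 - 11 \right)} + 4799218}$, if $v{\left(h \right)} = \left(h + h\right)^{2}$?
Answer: $- \frac{2369683}{4799702} \approx -0.49371$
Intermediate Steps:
$v{\left(h \right)} = 4 h^{2}$ ($v{\left(h \right)} = \left(2 h\right)^{2} = 4 h^{2}$)
$\frac{y{\left(109,-454 \right)} - 2369792}{v{\left(\left(-22\right) 0 - 11 \right)} + 4799218} = \frac{109 - 2369792}{4 \left(\left(-22\right) 0 - 11\right)^{2} + 4799218} = - \frac{2369683}{4 \left(0 - 11\right)^{2} + 4799218} = - \frac{2369683}{4 \left(-11\right)^{2} + 4799218} = - \frac{2369683}{4 \cdot 121 + 4799218} = - \frac{2369683}{484 + 4799218} = - \frac{2369683}{4799702}$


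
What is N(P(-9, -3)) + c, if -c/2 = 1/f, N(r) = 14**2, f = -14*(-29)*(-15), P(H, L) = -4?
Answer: 596821/3045 ≈ 196.00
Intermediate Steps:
f = -6090 (f = 406*(-15) = -6090)
N(r) = 196
c = 1/3045 (c = -2/(-6090) = -2*(-1/6090) = 1/3045 ≈ 0.00032841)
N(P(-9, -3)) + c = 196 + 1/3045 = 596821/3045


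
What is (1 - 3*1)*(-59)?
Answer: 118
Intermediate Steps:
(1 - 3*1)*(-59) = (1 - 3)*(-59) = -2*(-59) = 118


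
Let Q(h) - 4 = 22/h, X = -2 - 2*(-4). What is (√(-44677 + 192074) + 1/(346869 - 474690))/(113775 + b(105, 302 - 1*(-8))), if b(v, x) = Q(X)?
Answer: -1/14543814236 + 3*√147397/341348 ≈ 0.0033742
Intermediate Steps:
X = 6 (X = -2 + 8 = 6)
Q(h) = 4 + 22/h
b(v, x) = 23/3 (b(v, x) = 4 + 22/6 = 4 + 22*(⅙) = 4 + 11/3 = 23/3)
(√(-44677 + 192074) + 1/(346869 - 474690))/(113775 + b(105, 302 - 1*(-8))) = (√(-44677 + 192074) + 1/(346869 - 474690))/(113775 + 23/3) = (√147397 + 1/(-127821))/(341348/3) = (√147397 - 1/127821)*(3/341348) = (-1/127821 + √147397)*(3/341348) = -1/14543814236 + 3*√147397/341348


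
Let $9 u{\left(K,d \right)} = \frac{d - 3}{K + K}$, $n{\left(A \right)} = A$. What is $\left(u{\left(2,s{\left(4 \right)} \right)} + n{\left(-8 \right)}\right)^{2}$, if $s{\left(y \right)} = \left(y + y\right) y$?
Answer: $\frac{67081}{1296} \approx 51.76$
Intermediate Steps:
$s{\left(y \right)} = 2 y^{2}$ ($s{\left(y \right)} = 2 y y = 2 y^{2}$)
$u{\left(K,d \right)} = \frac{-3 + d}{18 K}$ ($u{\left(K,d \right)} = \frac{\left(d - 3\right) \frac{1}{K + K}}{9} = \frac{\left(-3 + d\right) \frac{1}{2 K}}{9} = \frac{\frac{1}{2} \frac{1}{K} \left(-3 + d\right)}{9} = \frac{-3 + d}{18 K}$)
$\left(u{\left(2,s{\left(4 \right)} \right)} + n{\left(-8 \right)}\right)^{2} = \left(\frac{-3 + 2 \cdot 4^{2}}{18 \cdot 2} - 8\right)^{2} = \left(\frac{1}{18} \cdot \frac{1}{2} \left(-3 + 2 \cdot 16\right) - 8\right)^{2} = \left(\frac{1}{18} \cdot \frac{1}{2} \left(-3 + 32\right) - 8\right)^{2} = \left(\frac{1}{18} \cdot \frac{1}{2} \cdot 29 - 8\right)^{2} = \left(\frac{29}{36} - 8\right)^{2} = \left(- \frac{259}{36}\right)^{2} = \frac{67081}{1296}$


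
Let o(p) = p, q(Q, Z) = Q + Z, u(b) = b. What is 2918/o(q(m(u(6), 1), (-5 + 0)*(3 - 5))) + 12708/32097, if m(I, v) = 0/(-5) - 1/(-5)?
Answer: 156314446/545649 ≈ 286.47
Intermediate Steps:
m(I, v) = ⅕ (m(I, v) = 0*(-⅕) - 1*(-⅕) = 0 + ⅕ = ⅕)
2918/o(q(m(u(6), 1), (-5 + 0)*(3 - 5))) + 12708/32097 = 2918/(⅕ + (-5 + 0)*(3 - 5)) + 12708/32097 = 2918/(⅕ - 5*(-2)) + 12708*(1/32097) = 2918/(⅕ + 10) + 4236/10699 = 2918/(51/5) + 4236/10699 = 2918*(5/51) + 4236/10699 = 14590/51 + 4236/10699 = 156314446/545649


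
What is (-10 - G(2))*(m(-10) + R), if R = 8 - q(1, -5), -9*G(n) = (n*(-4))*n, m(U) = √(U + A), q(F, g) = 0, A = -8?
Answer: -848/9 - 106*I*√2/3 ≈ -94.222 - 49.969*I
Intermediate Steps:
m(U) = √(-8 + U) (m(U) = √(U - 8) = √(-8 + U))
G(n) = 4*n²/9 (G(n) = -n*(-4)*n/9 = -(-4*n)*n/9 = -(-4)*n²/9 = 4*n²/9)
R = 8 (R = 8 - 1*0 = 8 + 0 = 8)
(-10 - G(2))*(m(-10) + R) = (-10 - 4*2²/9)*(√(-8 - 10) + 8) = (-10 - 4*4/9)*(√(-18) + 8) = (-10 - 1*16/9)*(3*I*√2 + 8) = (-10 - 16/9)*(8 + 3*I*√2) = -106*(8 + 3*I*√2)/9 = -848/9 - 106*I*√2/3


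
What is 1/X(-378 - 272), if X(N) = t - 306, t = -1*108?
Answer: -1/414 ≈ -0.0024155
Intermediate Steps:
t = -108
X(N) = -414 (X(N) = -108 - 306 = -414)
1/X(-378 - 272) = 1/(-414) = -1/414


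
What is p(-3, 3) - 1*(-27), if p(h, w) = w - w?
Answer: 27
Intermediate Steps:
p(h, w) = 0
p(-3, 3) - 1*(-27) = 0 - 1*(-27) = 0 + 27 = 27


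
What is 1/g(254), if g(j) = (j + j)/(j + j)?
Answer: 1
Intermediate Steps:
g(j) = 1 (g(j) = (2*j)/((2*j)) = (2*j)*(1/(2*j)) = 1)
1/g(254) = 1/1 = 1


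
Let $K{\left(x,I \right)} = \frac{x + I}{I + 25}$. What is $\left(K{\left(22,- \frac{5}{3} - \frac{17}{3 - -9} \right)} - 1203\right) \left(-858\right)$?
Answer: $\frac{271266996}{263} \approx 1.0314 \cdot 10^{6}$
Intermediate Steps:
$K{\left(x,I \right)} = \frac{I + x}{25 + I}$
$\left(K{\left(22,- \frac{5}{3} - \frac{17}{3 - -9} \right)} - 1203\right) \left(-858\right) = \left(\frac{\left(- \frac{5}{3} - \frac{17}{3 - -9}\right) + 22}{25 - \left(\frac{5}{3} + \frac{17}{3 - -9}\right)} - 1203\right) \left(-858\right) = \left(\frac{\left(\left(-5\right) \frac{1}{3} - \frac{17}{3 + 9}\right) + 22}{25 - \left(\frac{5}{3} + \frac{17}{3 + 9}\right)} - 1203\right) \left(-858\right) = \left(\frac{\left(- \frac{5}{3} - \frac{17}{12}\right) + 22}{25 - \left(\frac{5}{3} + \frac{17}{12}\right)} - 1203\right) \left(-858\right) = \left(\frac{\left(- \frac{5}{3} - \frac{17}{12}\right) + 22}{25 - \frac{37}{12}} - 1203\right) \left(-858\right) = \left(\frac{- \frac{37}{12} + 22}{25 - \frac{37}{12}} - 1203\right) \left(-858\right) = \left(\frac{1}{\frac{263}{12}} \cdot \frac{227}{12} - 1203\right) \left(-858\right) = \left(\frac{12}{263} \cdot \frac{227}{12} - 1203\right) \left(-858\right) = \left(\frac{227}{263} - 1203\right) \left(-858\right) = \left(- \frac{316162}{263}\right) \left(-858\right) = \frac{271266996}{263}$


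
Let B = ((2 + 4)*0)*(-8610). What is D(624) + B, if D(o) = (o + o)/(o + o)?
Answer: 1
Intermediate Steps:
D(o) = 1 (D(o) = (2*o)/((2*o)) = (2*o)*(1/(2*o)) = 1)
B = 0 (B = (6*0)*(-8610) = 0*(-8610) = 0)
D(624) + B = 1 + 0 = 1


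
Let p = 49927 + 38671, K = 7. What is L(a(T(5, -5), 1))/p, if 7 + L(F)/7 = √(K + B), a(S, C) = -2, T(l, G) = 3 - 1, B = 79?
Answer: -49/88598 + 7*√86/88598 ≈ 0.00017964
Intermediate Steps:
T(l, G) = 2
L(F) = -49 + 7*√86 (L(F) = -49 + 7*√(7 + 79) = -49 + 7*√86)
p = 88598
L(a(T(5, -5), 1))/p = (-49 + 7*√86)/88598 = (-49 + 7*√86)*(1/88598) = -49/88598 + 7*√86/88598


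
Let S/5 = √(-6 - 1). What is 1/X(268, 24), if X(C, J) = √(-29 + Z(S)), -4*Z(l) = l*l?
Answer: 2*√59/59 ≈ 0.26038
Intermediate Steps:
S = 5*I*√7 (S = 5*√(-6 - 1) = 5*√(-7) = 5*(I*√7) = 5*I*√7 ≈ 13.229*I)
Z(l) = -l²/4 (Z(l) = -l*l/4 = -l²/4)
X(C, J) = √59/2 (X(C, J) = √(-29 - (5*I*√7)²/4) = √(-29 - ¼*(-175)) = √(-29 + 175/4) = √(59/4) = √59/2)
1/X(268, 24) = 1/(√59/2) = 2*√59/59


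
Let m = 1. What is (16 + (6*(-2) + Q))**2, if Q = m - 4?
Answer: 1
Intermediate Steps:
Q = -3 (Q = 1 - 4 = -3)
(16 + (6*(-2) + Q))**2 = (16 + (6*(-2) - 3))**2 = (16 + (-12 - 3))**2 = (16 - 15)**2 = 1**2 = 1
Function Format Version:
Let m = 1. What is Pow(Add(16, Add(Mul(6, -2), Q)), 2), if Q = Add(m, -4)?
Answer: 1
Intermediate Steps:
Q = -3 (Q = Add(1, -4) = -3)
Pow(Add(16, Add(Mul(6, -2), Q)), 2) = Pow(Add(16, Add(Mul(6, -2), -3)), 2) = Pow(Add(16, Add(-12, -3)), 2) = Pow(Add(16, -15), 2) = Pow(1, 2) = 1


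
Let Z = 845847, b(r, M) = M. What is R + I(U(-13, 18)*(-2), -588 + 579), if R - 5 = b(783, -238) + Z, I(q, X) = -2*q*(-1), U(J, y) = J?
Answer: 845666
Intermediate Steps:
I(q, X) = 2*q
R = 845614 (R = 5 + (-238 + 845847) = 5 + 845609 = 845614)
R + I(U(-13, 18)*(-2), -588 + 579) = 845614 + 2*(-13*(-2)) = 845614 + 2*26 = 845614 + 52 = 845666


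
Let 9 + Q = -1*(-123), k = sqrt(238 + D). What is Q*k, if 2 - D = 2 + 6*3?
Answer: 228*sqrt(55) ≈ 1690.9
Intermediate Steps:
D = -18 (D = 2 - (2 + 6*3) = 2 - (2 + 18) = 2 - 1*20 = 2 - 20 = -18)
k = 2*sqrt(55) (k = sqrt(238 - 18) = sqrt(220) = 2*sqrt(55) ≈ 14.832)
Q = 114 (Q = -9 - 1*(-123) = -9 + 123 = 114)
Q*k = 114*(2*sqrt(55)) = 228*sqrt(55)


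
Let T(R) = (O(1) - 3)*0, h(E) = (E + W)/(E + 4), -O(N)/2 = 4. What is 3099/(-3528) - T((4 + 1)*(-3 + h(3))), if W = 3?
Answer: -1033/1176 ≈ -0.87840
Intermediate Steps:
O(N) = -8 (O(N) = -2*4 = -8)
h(E) = (3 + E)/(4 + E) (h(E) = (E + 3)/(E + 4) = (3 + E)/(4 + E))
T(R) = 0 (T(R) = (-8 - 3)*0 = -11*0 = 0)
3099/(-3528) - T((4 + 1)*(-3 + h(3))) = 3099/(-3528) - 1*0 = 3099*(-1/3528) + 0 = -1033/1176 + 0 = -1033/1176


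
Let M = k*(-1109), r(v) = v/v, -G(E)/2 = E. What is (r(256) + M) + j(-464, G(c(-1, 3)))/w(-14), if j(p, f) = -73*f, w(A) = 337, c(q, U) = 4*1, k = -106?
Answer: 39616619/337 ≈ 1.1756e+5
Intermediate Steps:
c(q, U) = 4
G(E) = -2*E
r(v) = 1
M = 117554 (M = -106*(-1109) = 117554)
(r(256) + M) + j(-464, G(c(-1, 3)))/w(-14) = (1 + 117554) - (-146)*4/337 = 117555 - 73*(-8)*(1/337) = 117555 + 584*(1/337) = 117555 + 584/337 = 39616619/337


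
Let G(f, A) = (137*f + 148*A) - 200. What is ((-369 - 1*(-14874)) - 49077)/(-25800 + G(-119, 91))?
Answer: 34572/28835 ≈ 1.1990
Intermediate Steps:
G(f, A) = -200 + 137*f + 148*A
((-369 - 1*(-14874)) - 49077)/(-25800 + G(-119, 91)) = ((-369 - 1*(-14874)) - 49077)/(-25800 + (-200 + 137*(-119) + 148*91)) = ((-369 + 14874) - 49077)/(-25800 + (-200 - 16303 + 13468)) = (14505 - 49077)/(-25800 - 3035) = -34572/(-28835) = -34572*(-1/28835) = 34572/28835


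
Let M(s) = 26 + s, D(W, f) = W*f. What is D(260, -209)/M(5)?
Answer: -54340/31 ≈ -1752.9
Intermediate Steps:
D(260, -209)/M(5) = (260*(-209))/(26 + 5) = -54340/31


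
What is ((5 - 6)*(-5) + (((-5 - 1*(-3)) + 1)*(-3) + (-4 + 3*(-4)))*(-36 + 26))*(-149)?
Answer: -20115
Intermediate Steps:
((5 - 6)*(-5) + (((-5 - 1*(-3)) + 1)*(-3) + (-4 + 3*(-4)))*(-36 + 26))*(-149) = (-1*(-5) + (((-5 + 3) + 1)*(-3) + (-4 - 12))*(-10))*(-149) = (5 + ((-2 + 1)*(-3) - 16)*(-10))*(-149) = (5 + (-1*(-3) - 16)*(-10))*(-149) = (5 + (3 - 16)*(-10))*(-149) = (5 - 13*(-10))*(-149) = (5 + 130)*(-149) = 135*(-149) = -20115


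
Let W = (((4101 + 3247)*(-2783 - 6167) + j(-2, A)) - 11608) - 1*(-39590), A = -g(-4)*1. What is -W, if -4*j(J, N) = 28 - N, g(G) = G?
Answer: 65736624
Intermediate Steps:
A = 4 (A = -1*(-4)*1 = 4*1 = 4)
j(J, N) = -7 + N/4 (j(J, N) = -(28 - N)/4 = -7 + N/4)
W = -65736624 (W = (((4101 + 3247)*(-2783 - 6167) + (-7 + (1/4)*4)) - 11608) - 1*(-39590) = ((7348*(-8950) + (-7 + 1)) - 11608) + 39590 = ((-65764600 - 6) - 11608) + 39590 = (-65764606 - 11608) + 39590 = -65776214 + 39590 = -65736624)
-W = -1*(-65736624) = 65736624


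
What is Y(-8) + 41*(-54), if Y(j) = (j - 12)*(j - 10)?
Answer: -1854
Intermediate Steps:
Y(j) = (-12 + j)*(-10 + j)
Y(-8) + 41*(-54) = (120 + (-8)**2 - 22*(-8)) + 41*(-54) = (120 + 64 + 176) - 2214 = 360 - 2214 = -1854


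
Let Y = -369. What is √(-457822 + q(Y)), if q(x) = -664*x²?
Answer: I*√90868726 ≈ 9532.5*I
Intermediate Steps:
√(-457822 + q(Y)) = √(-457822 - 664*(-369)²) = √(-457822 - 664*136161) = √(-457822 - 90410904) = √(-90868726) = I*√90868726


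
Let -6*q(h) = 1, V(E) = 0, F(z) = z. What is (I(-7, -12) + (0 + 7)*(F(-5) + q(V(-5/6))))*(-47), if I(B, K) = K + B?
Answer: 15557/6 ≈ 2592.8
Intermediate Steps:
I(B, K) = B + K
q(h) = -⅙ (q(h) = -⅙*1 = -⅙)
(I(-7, -12) + (0 + 7)*(F(-5) + q(V(-5/6))))*(-47) = ((-7 - 12) + (0 + 7)*(-5 - ⅙))*(-47) = (-19 + 7*(-31/6))*(-47) = (-19 - 217/6)*(-47) = -331/6*(-47) = 15557/6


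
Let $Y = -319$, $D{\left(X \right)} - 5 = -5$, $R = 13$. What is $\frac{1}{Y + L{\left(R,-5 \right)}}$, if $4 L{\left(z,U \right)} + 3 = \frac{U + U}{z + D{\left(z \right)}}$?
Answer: $- \frac{52}{16637} \approx -0.0031256$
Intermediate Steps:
$D{\left(X \right)} = 0$ ($D{\left(X \right)} = 5 - 5 = 0$)
$L{\left(z,U \right)} = - \frac{3}{4} + \frac{U}{2 z}$ ($L{\left(z,U \right)} = - \frac{3}{4} + \frac{\left(U + U\right) \frac{1}{z + 0}}{4} = - \frac{3}{4} + \frac{2 U \frac{1}{z}}{4} = - \frac{3}{4} + \frac{U}{2 z}$)
$\frac{1}{Y + L{\left(R,-5 \right)}} = \frac{1}{-319 - \left(\frac{3}{4} + \frac{5}{2 \cdot 13}\right)} = \frac{1}{-319 - \left(\frac{3}{4} + \frac{5}{2} \cdot \frac{1}{13}\right)} = \frac{1}{-319 - \frac{49}{52}} = \frac{1}{- \frac{16637}{52}} = - \frac{52}{16637}$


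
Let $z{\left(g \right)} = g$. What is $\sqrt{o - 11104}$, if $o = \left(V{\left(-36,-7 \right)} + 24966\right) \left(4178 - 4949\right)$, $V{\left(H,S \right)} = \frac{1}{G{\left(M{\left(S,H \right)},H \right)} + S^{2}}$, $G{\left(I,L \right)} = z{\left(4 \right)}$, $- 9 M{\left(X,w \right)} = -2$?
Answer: $\frac{i \sqrt{54101071873}}{53} \approx 4388.6 i$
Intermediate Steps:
$M{\left(X,w \right)} = \frac{2}{9}$ ($M{\left(X,w \right)} = \left(- \frac{1}{9}\right) \left(-2\right) = \frac{2}{9}$)
$G{\left(I,L \right)} = 4$
$V{\left(H,S \right)} = \frac{1}{4 + S^{2}}$
$o = - \frac{1020186429}{53}$ ($o = \left(\frac{1}{4 + \left(-7\right)^{2}} + 24966\right) \left(4178 - 4949\right) = \left(\frac{1}{4 + 49} + 24966\right) \left(-771\right) = \left(\frac{1}{53} + 24966\right) \left(-771\right) = \frac{1323199}{53} \left(-771\right) = - \frac{1020186429}{53} \approx -1.9249 \cdot 10^{7}$)
$\sqrt{o - 11104} = \sqrt{- \frac{1020186429}{53} - 11104} = \sqrt{- \frac{1020774941}{53}} = \frac{i \sqrt{54101071873}}{53}$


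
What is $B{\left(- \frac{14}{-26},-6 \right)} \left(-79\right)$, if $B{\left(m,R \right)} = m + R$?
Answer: $\frac{5609}{13} \approx 431.46$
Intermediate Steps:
$B{\left(m,R \right)} = R + m$
$B{\left(- \frac{14}{-26},-6 \right)} \left(-79\right) = \left(-6 - \frac{14}{-26}\right) \left(-79\right) = \left(-6 - - \frac{7}{13}\right) \left(-79\right) = \left(-6 + \frac{7}{13}\right) \left(-79\right) = \left(- \frac{71}{13}\right) \left(-79\right) = \frac{5609}{13}$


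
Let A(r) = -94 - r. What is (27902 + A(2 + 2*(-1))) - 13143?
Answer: 14665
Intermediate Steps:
(27902 + A(2 + 2*(-1))) - 13143 = (27902 + (-94 - (2 + 2*(-1)))) - 13143 = (27902 + (-94 - (2 - 2))) - 13143 = (27902 + (-94 - 1*0)) - 13143 = (27902 + (-94 + 0)) - 13143 = (27902 - 94) - 13143 = 27808 - 13143 = 14665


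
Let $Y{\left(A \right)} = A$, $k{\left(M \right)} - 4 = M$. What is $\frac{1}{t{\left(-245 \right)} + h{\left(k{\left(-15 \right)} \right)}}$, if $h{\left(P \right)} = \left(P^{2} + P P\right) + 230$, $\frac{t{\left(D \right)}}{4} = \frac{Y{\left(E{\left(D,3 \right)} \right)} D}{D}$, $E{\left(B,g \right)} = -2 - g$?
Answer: $\frac{1}{452} \approx 0.0022124$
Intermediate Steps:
$k{\left(M \right)} = 4 + M$
$t{\left(D \right)} = -20$ ($t{\left(D \right)} = 4 \frac{\left(-2 - 3\right) D}{D} = 4 \frac{\left(-5\right) D}{D} = 4 \left(-5\right) = -20$)
$h{\left(P \right)} = 230 + 2 P^{2}$ ($h{\left(P \right)} = \left(P^{2} + P^{2}\right) + 230 = 2 P^{2} + 230 = 230 + 2 P^{2}$)
$\frac{1}{t{\left(-245 \right)} + h{\left(k{\left(-15 \right)} \right)}} = \frac{1}{-20 + \left(230 + 2 \left(4 - 15\right)^{2}\right)} = \frac{1}{-20 + \left(230 + 2 \left(-11\right)^{2}\right)} = \frac{1}{-20 + \left(230 + 2 \cdot 121\right)} = \frac{1}{-20 + \left(230 + 242\right)} = \frac{1}{-20 + 472} = \frac{1}{452}$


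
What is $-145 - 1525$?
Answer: $-1670$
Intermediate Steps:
$-145 - 1525 = -1670$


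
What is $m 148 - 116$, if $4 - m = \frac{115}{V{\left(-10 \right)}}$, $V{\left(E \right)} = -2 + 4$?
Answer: $-8034$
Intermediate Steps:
$V{\left(E \right)} = 2$
$m = - \frac{107}{2}$ ($m = 4 - \frac{115}{2} = - \frac{107}{2} \approx -53.5$)
$m 148 - 116 = \left(- \frac{107}{2}\right) 148 - 116 = -7918 - 116 = -8034$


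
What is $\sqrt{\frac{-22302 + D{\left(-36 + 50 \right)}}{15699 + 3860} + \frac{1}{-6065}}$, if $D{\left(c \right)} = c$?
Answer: $\frac{i \sqrt{16037703887128465}}{118625335} \approx 1.0676 i$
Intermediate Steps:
$\sqrt{\frac{-22302 + D{\left(-36 + 50 \right)}}{15699 + 3860} + \frac{1}{-6065}} = \sqrt{\frac{-22302 + \left(-36 + 50\right)}{15699 + 3860} + \frac{1}{-6065}} = \sqrt{\frac{-22302 + 14}{19559} - \frac{1}{6065}} = \sqrt{\left(-22288\right) \frac{1}{19559} - \frac{1}{6065}} = \sqrt{- \frac{22288}{19559} - \frac{1}{6065}} = \sqrt{- \frac{135196279}{118625335}} = \frac{i \sqrt{16037703887128465}}{118625335}$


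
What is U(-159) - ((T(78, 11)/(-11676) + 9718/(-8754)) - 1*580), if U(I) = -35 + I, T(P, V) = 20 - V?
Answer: 6594543983/17035284 ≈ 387.11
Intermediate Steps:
U(-159) - ((T(78, 11)/(-11676) + 9718/(-8754)) - 1*580) = (-35 - 159) - (((20 - 1*11)/(-11676) + 9718/(-8754)) - 1*580) = -194 - (((20 - 11)*(-1/11676) + 9718*(-1/8754)) - 580) = -194 - ((9*(-1/11676) - 4859/4377) - 580) = -194 - ((-3/3892 - 4859/4377) - 580) = -194 - (-18924359/17035284 - 580) = -194 - 1*(-9899389079/17035284) = -194 + 9899389079/17035284 = 6594543983/17035284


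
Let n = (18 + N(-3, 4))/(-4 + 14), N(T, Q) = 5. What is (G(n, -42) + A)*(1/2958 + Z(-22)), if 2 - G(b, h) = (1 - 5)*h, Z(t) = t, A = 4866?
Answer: -152926250/1479 ≈ -1.0340e+5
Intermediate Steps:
n = 23/10 (n = (18 + 5)/(-4 + 14) = 23/10 ≈ 2.3000)
G(b, h) = 2 + 4*h (G(b, h) = 2 - (1 - 5)*h = 2 - (-4)*h = 2 + 4*h)
(G(n, -42) + A)*(1/2958 + Z(-22)) = ((2 + 4*(-42)) + 4866)*(1/2958 - 22) = ((2 - 168) + 4866)*(1/2958 - 22) = (-166 + 4866)*(-65075/2958) = 4700*(-65075/2958) = -152926250/1479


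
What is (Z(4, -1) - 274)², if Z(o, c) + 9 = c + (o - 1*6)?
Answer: 81796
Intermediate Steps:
Z(o, c) = -15 + c + o (Z(o, c) = -9 + (c + (o - 1*6)) = -9 + (c + (o - 6)) = -9 + (c + (-6 + o)) = -9 + (-6 + c + o) = -15 + c + o)
(Z(4, -1) - 274)² = ((-15 - 1 + 4) - 274)² = (-12 - 274)² = (-286)² = 81796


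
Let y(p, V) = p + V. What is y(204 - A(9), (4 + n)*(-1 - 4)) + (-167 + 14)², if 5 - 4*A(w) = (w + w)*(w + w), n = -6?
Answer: 94811/4 ≈ 23703.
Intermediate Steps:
A(w) = 5/4 - w² (A(w) = 5/4 - (w + w)*(w + w)/4 = 5/4 - 2*w*2*w/4 = 5/4 - w²)
y(p, V) = V + p
y(204 - A(9), (4 + n)*(-1 - 4)) + (-167 + 14)² = ((4 - 6)*(-1 - 4) + (204 - (5/4 - 1*9²))) + (-167 + 14)² = (-2*(-5) + (204 - (5/4 - 1*81))) + (-153)² = (10 + (204 - (5/4 - 81))) + 23409 = (10 + (204 - 1*(-319/4))) + 23409 = (10 + (204 + 319/4)) + 23409 = (10 + 1135/4) + 23409 = 1175/4 + 23409 = 94811/4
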